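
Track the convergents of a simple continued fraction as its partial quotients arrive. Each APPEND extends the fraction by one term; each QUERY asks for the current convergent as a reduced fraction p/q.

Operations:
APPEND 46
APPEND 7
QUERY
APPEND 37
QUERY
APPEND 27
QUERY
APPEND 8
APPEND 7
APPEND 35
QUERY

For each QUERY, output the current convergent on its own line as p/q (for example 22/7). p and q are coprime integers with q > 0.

323/7
11997/260
324242/7027
652407988/14139041

APPEND 46: p_0 = 46·1 + 0 = 46, q_0 = 46·0 + 1 = 1 → 46/1
APPEND 7: p_1 = 7·46 + 1 = 323, q_1 = 7·1 + 0 = 7 → 323/7
APPEND 37: p_2 = 37·323 + 46 = 11997, q_2 = 37·7 + 1 = 260 → 11997/260
APPEND 27: p_3 = 27·11997 + 323 = 324242, q_3 = 27·260 + 7 = 7027 → 324242/7027
APPEND 8: p_4 = 8·324242 + 11997 = 2605933, q_4 = 8·7027 + 260 = 56476 → 2605933/56476
APPEND 7: p_5 = 7·2605933 + 324242 = 18565773, q_5 = 7·56476 + 7027 = 402359 → 18565773/402359
APPEND 35: p_6 = 35·18565773 + 2605933 = 652407988, q_6 = 35·402359 + 56476 = 14139041 → 652407988/14139041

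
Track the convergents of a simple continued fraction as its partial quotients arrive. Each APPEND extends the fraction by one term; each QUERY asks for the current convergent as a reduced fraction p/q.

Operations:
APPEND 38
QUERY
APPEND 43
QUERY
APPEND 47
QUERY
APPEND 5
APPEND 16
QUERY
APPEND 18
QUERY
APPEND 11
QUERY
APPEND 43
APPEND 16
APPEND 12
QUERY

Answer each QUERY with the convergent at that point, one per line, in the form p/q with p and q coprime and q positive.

APPEND 38: p_0 = 38·1 + 0 = 38, q_0 = 38·0 + 1 = 1 → 38/1
APPEND 43: p_1 = 43·38 + 1 = 1635, q_1 = 43·1 + 0 = 43 → 1635/43
APPEND 47: p_2 = 47·1635 + 38 = 76883, q_2 = 47·43 + 1 = 2022 → 76883/2022
APPEND 5: p_3 = 5·76883 + 1635 = 386050, q_3 = 5·2022 + 43 = 10153 → 386050/10153
APPEND 16: p_4 = 16·386050 + 76883 = 6253683, q_4 = 16·10153 + 2022 = 164470 → 6253683/164470
APPEND 18: p_5 = 18·6253683 + 386050 = 112952344, q_5 = 18·164470 + 10153 = 2970613 → 112952344/2970613
APPEND 11: p_6 = 11·112952344 + 6253683 = 1248729467, q_6 = 11·2970613 + 164470 = 32841213 → 1248729467/32841213
APPEND 43: p_7 = 43·1248729467 + 112952344 = 53808319425, q_7 = 43·32841213 + 2970613 = 1415142772 → 53808319425/1415142772
APPEND 16: p_8 = 16·53808319425 + 1248729467 = 862181840267, q_8 = 16·1415142772 + 32841213 = 22675125565 → 862181840267/22675125565
APPEND 12: p_9 = 12·862181840267 + 53808319425 = 10399990402629, q_9 = 12·22675125565 + 1415142772 = 273516649552 → 10399990402629/273516649552

38/1
1635/43
76883/2022
6253683/164470
112952344/2970613
1248729467/32841213
10399990402629/273516649552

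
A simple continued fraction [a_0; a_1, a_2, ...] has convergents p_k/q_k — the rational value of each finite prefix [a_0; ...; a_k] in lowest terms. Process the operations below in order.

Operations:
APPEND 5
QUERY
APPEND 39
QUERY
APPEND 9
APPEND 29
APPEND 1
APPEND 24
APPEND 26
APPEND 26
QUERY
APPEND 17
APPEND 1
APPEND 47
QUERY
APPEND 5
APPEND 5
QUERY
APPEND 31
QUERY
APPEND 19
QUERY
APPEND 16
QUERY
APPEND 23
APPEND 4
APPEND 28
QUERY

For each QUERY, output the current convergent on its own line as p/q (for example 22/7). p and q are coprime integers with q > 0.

5/1
196/39
901714353/179425345
779841734895/155174830991
20357212549900/4050728340801
634989063209901/126351689266793
12085149413538019/2404732824409868
193997379679818205/38602076879824681
510996738302612220682/101679390772457752071

APPEND 5: p_0 = 5·1 + 0 = 5, q_0 = 5·0 + 1 = 1 → 5/1
APPEND 39: p_1 = 39·5 + 1 = 196, q_1 = 39·1 + 0 = 39 → 196/39
APPEND 9: p_2 = 9·196 + 5 = 1769, q_2 = 9·39 + 1 = 352 → 1769/352
APPEND 29: p_3 = 29·1769 + 196 = 51497, q_3 = 29·352 + 39 = 10247 → 51497/10247
APPEND 1: p_4 = 1·51497 + 1769 = 53266, q_4 = 1·10247 + 352 = 10599 → 53266/10599
APPEND 24: p_5 = 24·53266 + 51497 = 1329881, q_5 = 24·10599 + 10247 = 264623 → 1329881/264623
APPEND 26: p_6 = 26·1329881 + 53266 = 34630172, q_6 = 26·264623 + 10599 = 6890797 → 34630172/6890797
APPEND 26: p_7 = 26·34630172 + 1329881 = 901714353, q_7 = 26·6890797 + 264623 = 179425345 → 901714353/179425345
APPEND 17: p_8 = 17·901714353 + 34630172 = 15363774173, q_8 = 17·179425345 + 6890797 = 3057121662 → 15363774173/3057121662
APPEND 1: p_9 = 1·15363774173 + 901714353 = 16265488526, q_9 = 1·3057121662 + 179425345 = 3236547007 → 16265488526/3236547007
APPEND 47: p_10 = 47·16265488526 + 15363774173 = 779841734895, q_10 = 47·3236547007 + 3057121662 = 155174830991 → 779841734895/155174830991
APPEND 5: p_11 = 5·779841734895 + 16265488526 = 3915474163001, q_11 = 5·155174830991 + 3236547007 = 779110701962 → 3915474163001/779110701962
APPEND 5: p_12 = 5·3915474163001 + 779841734895 = 20357212549900, q_12 = 5·779110701962 + 155174830991 = 4050728340801 → 20357212549900/4050728340801
APPEND 31: p_13 = 31·20357212549900 + 3915474163001 = 634989063209901, q_13 = 31·4050728340801 + 779110701962 = 126351689266793 → 634989063209901/126351689266793
APPEND 19: p_14 = 19·634989063209901 + 20357212549900 = 12085149413538019, q_14 = 19·126351689266793 + 4050728340801 = 2404732824409868 → 12085149413538019/2404732824409868
APPEND 16: p_15 = 16·12085149413538019 + 634989063209901 = 193997379679818205, q_15 = 16·2404732824409868 + 126351689266793 = 38602076879824681 → 193997379679818205/38602076879824681
APPEND 23: p_16 = 23·193997379679818205 + 12085149413538019 = 4474024882049356734, q_16 = 23·38602076879824681 + 2404732824409868 = 890252501060377531 → 4474024882049356734/890252501060377531
APPEND 4: p_17 = 4·4474024882049356734 + 193997379679818205 = 18090096907877245141, q_17 = 4·890252501060377531 + 38602076879824681 = 3599612081121334805 → 18090096907877245141/3599612081121334805
APPEND 28: p_18 = 28·18090096907877245141 + 4474024882049356734 = 510996738302612220682, q_18 = 28·3599612081121334805 + 890252501060377531 = 101679390772457752071 → 510996738302612220682/101679390772457752071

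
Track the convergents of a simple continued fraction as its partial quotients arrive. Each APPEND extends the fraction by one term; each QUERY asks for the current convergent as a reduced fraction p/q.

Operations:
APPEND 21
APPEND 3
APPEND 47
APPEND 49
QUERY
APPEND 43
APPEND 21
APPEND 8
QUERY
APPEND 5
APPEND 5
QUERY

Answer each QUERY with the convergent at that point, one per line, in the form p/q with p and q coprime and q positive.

148485/6961
1080740276/50665273
28770717421/1348775728

APPEND 21: p_0 = 21·1 + 0 = 21, q_0 = 21·0 + 1 = 1 → 21/1
APPEND 3: p_1 = 3·21 + 1 = 64, q_1 = 3·1 + 0 = 3 → 64/3
APPEND 47: p_2 = 47·64 + 21 = 3029, q_2 = 47·3 + 1 = 142 → 3029/142
APPEND 49: p_3 = 49·3029 + 64 = 148485, q_3 = 49·142 + 3 = 6961 → 148485/6961
APPEND 43: p_4 = 43·148485 + 3029 = 6387884, q_4 = 43·6961 + 142 = 299465 → 6387884/299465
APPEND 21: p_5 = 21·6387884 + 148485 = 134294049, q_5 = 21·299465 + 6961 = 6295726 → 134294049/6295726
APPEND 8: p_6 = 8·134294049 + 6387884 = 1080740276, q_6 = 8·6295726 + 299465 = 50665273 → 1080740276/50665273
APPEND 5: p_7 = 5·1080740276 + 134294049 = 5537995429, q_7 = 5·50665273 + 6295726 = 259622091 → 5537995429/259622091
APPEND 5: p_8 = 5·5537995429 + 1080740276 = 28770717421, q_8 = 5·259622091 + 50665273 = 1348775728 → 28770717421/1348775728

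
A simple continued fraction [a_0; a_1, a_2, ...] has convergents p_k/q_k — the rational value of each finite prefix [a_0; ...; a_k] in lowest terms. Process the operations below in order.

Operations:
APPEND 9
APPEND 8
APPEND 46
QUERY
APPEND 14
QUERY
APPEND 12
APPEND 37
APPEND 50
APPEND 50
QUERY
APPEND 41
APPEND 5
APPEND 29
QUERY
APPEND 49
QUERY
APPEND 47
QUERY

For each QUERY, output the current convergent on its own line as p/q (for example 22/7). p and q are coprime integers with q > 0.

APPEND 9: p_0 = 9·1 + 0 = 9, q_0 = 9·0 + 1 = 1 → 9/1
APPEND 8: p_1 = 8·9 + 1 = 73, q_1 = 8·1 + 0 = 8 → 73/8
APPEND 46: p_2 = 46·73 + 9 = 3367, q_2 = 46·8 + 1 = 369 → 3367/369
APPEND 14: p_3 = 14·3367 + 73 = 47211, q_3 = 14·369 + 8 = 5174 → 47211/5174
APPEND 12: p_4 = 12·47211 + 3367 = 569899, q_4 = 12·5174 + 369 = 62457 → 569899/62457
APPEND 37: p_5 = 37·569899 + 47211 = 21133474, q_5 = 37·62457 + 5174 = 2316083 → 21133474/2316083
APPEND 50: p_6 = 50·21133474 + 569899 = 1057243599, q_6 = 50·2316083 + 62457 = 115866607 → 1057243599/115866607
APPEND 50: p_7 = 50·1057243599 + 21133474 = 52883313424, q_7 = 50·115866607 + 2316083 = 5795646433 → 52883313424/5795646433
APPEND 41: p_8 = 41·52883313424 + 1057243599 = 2169273093983, q_8 = 41·5795646433 + 115866607 = 237737370360 → 2169273093983/237737370360
APPEND 5: p_9 = 5·2169273093983 + 52883313424 = 10899248783339, q_9 = 5·237737370360 + 5795646433 = 1194482498233 → 10899248783339/1194482498233
APPEND 29: p_10 = 29·10899248783339 + 2169273093983 = 318247487810814, q_10 = 29·1194482498233 + 237737370360 = 34877729819117 → 318247487810814/34877729819117
APPEND 49: p_11 = 49·318247487810814 + 10899248783339 = 15605026151513225, q_11 = 49·34877729819117 + 1194482498233 = 1710203243634966 → 15605026151513225/1710203243634966
APPEND 47: p_12 = 47·15605026151513225 + 318247487810814 = 733754476608932389, q_12 = 47·1710203243634966 + 34877729819117 = 80414430180662519 → 733754476608932389/80414430180662519

3367/369
47211/5174
52883313424/5795646433
318247487810814/34877729819117
15605026151513225/1710203243634966
733754476608932389/80414430180662519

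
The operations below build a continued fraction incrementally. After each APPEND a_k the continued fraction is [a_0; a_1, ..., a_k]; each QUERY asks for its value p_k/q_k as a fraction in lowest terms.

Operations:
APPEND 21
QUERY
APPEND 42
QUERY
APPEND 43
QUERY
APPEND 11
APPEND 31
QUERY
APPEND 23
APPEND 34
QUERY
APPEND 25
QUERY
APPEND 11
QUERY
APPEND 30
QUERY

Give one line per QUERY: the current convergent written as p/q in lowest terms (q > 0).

21/1
883/42
37990/1807
13019953/619296
10208861481/485586014
255521414717/12153914077
2820944423368/134178640861
84883854115757/4037513139907

APPEND 21: p_0 = 21·1 + 0 = 21, q_0 = 21·0 + 1 = 1 → 21/1
APPEND 42: p_1 = 42·21 + 1 = 883, q_1 = 42·1 + 0 = 42 → 883/42
APPEND 43: p_2 = 43·883 + 21 = 37990, q_2 = 43·42 + 1 = 1807 → 37990/1807
APPEND 11: p_3 = 11·37990 + 883 = 418773, q_3 = 11·1807 + 42 = 19919 → 418773/19919
APPEND 31: p_4 = 31·418773 + 37990 = 13019953, q_4 = 31·19919 + 1807 = 619296 → 13019953/619296
APPEND 23: p_5 = 23·13019953 + 418773 = 299877692, q_5 = 23·619296 + 19919 = 14263727 → 299877692/14263727
APPEND 34: p_6 = 34·299877692 + 13019953 = 10208861481, q_6 = 34·14263727 + 619296 = 485586014 → 10208861481/485586014
APPEND 25: p_7 = 25·10208861481 + 299877692 = 255521414717, q_7 = 25·485586014 + 14263727 = 12153914077 → 255521414717/12153914077
APPEND 11: p_8 = 11·255521414717 + 10208861481 = 2820944423368, q_8 = 11·12153914077 + 485586014 = 134178640861 → 2820944423368/134178640861
APPEND 30: p_9 = 30·2820944423368 + 255521414717 = 84883854115757, q_9 = 30·134178640861 + 12153914077 = 4037513139907 → 84883854115757/4037513139907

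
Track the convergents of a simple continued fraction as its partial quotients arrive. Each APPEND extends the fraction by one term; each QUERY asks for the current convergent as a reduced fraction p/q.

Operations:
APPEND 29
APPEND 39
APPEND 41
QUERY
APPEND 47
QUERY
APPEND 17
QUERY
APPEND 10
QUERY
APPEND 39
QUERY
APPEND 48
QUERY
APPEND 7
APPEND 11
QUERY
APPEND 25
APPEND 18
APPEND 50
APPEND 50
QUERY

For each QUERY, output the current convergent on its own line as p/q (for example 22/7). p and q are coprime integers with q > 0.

46441/1600
2183859/75239
37172044/1280663
373904299/12881869
14619439705/503673554
702107010139/24189212461
54925160627597/1892298981052
62243703085882396101/2144439717252977560

APPEND 29: p_0 = 29·1 + 0 = 29, q_0 = 29·0 + 1 = 1 → 29/1
APPEND 39: p_1 = 39·29 + 1 = 1132, q_1 = 39·1 + 0 = 39 → 1132/39
APPEND 41: p_2 = 41·1132 + 29 = 46441, q_2 = 41·39 + 1 = 1600 → 46441/1600
APPEND 47: p_3 = 47·46441 + 1132 = 2183859, q_3 = 47·1600 + 39 = 75239 → 2183859/75239
APPEND 17: p_4 = 17·2183859 + 46441 = 37172044, q_4 = 17·75239 + 1600 = 1280663 → 37172044/1280663
APPEND 10: p_5 = 10·37172044 + 2183859 = 373904299, q_5 = 10·1280663 + 75239 = 12881869 → 373904299/12881869
APPEND 39: p_6 = 39·373904299 + 37172044 = 14619439705, q_6 = 39·12881869 + 1280663 = 503673554 → 14619439705/503673554
APPEND 48: p_7 = 48·14619439705 + 373904299 = 702107010139, q_7 = 48·503673554 + 12881869 = 24189212461 → 702107010139/24189212461
APPEND 7: p_8 = 7·702107010139 + 14619439705 = 4929368510678, q_8 = 7·24189212461 + 503673554 = 169828160781 → 4929368510678/169828160781
APPEND 11: p_9 = 11·4929368510678 + 702107010139 = 54925160627597, q_9 = 11·169828160781 + 24189212461 = 1892298981052 → 54925160627597/1892298981052
APPEND 25: p_10 = 25·54925160627597 + 4929368510678 = 1378058384200603, q_10 = 25·1892298981052 + 169828160781 = 47477302687081 → 1378058384200603/47477302687081
APPEND 18: p_11 = 18·1378058384200603 + 54925160627597 = 24859976076238451, q_11 = 18·47477302687081 + 1892298981052 = 856483747348510 → 24859976076238451/856483747348510
APPEND 50: p_12 = 50·24859976076238451 + 1378058384200603 = 1244376862196123153, q_12 = 50·856483747348510 + 47477302687081 = 42871664670112581 → 1244376862196123153/42871664670112581
APPEND 50: p_13 = 50·1244376862196123153 + 24859976076238451 = 62243703085882396101, q_13 = 50·42871664670112581 + 856483747348510 = 2144439717252977560 → 62243703085882396101/2144439717252977560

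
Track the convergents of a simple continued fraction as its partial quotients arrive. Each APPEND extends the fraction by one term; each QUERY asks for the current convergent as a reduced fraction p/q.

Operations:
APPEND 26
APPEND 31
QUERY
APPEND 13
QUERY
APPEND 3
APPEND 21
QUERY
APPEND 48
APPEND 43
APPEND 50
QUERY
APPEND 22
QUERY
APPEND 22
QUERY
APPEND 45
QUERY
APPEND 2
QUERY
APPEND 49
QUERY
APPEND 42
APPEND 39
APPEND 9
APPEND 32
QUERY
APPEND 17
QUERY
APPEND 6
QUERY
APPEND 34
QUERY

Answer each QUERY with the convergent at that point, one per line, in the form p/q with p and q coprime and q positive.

807/31
10517/404
690035/26507
71348837488/2740793779
1571100738405/60352253542
34635565082398/1330490371703
1560171529446315/59932418980177
3154978623975028/121195328332057
156154124104222687/5998503507250970
74211211984754129406789/2850749014292956754821
1263901702251169605334060/48551511766118601315231
7657621425491771761411149/294159819611004564646207
261623030168971409493313126/10049985378540273799286269

APPEND 26: p_0 = 26·1 + 0 = 26, q_0 = 26·0 + 1 = 1 → 26/1
APPEND 31: p_1 = 31·26 + 1 = 807, q_1 = 31·1 + 0 = 31 → 807/31
APPEND 13: p_2 = 13·807 + 26 = 10517, q_2 = 13·31 + 1 = 404 → 10517/404
APPEND 3: p_3 = 3·10517 + 807 = 32358, q_3 = 3·404 + 31 = 1243 → 32358/1243
APPEND 21: p_4 = 21·32358 + 10517 = 690035, q_4 = 21·1243 + 404 = 26507 → 690035/26507
APPEND 48: p_5 = 48·690035 + 32358 = 33154038, q_5 = 48·26507 + 1243 = 1273579 → 33154038/1273579
APPEND 43: p_6 = 43·33154038 + 690035 = 1426313669, q_6 = 43·1273579 + 26507 = 54790404 → 1426313669/54790404
APPEND 50: p_7 = 50·1426313669 + 33154038 = 71348837488, q_7 = 50·54790404 + 1273579 = 2740793779 → 71348837488/2740793779
APPEND 22: p_8 = 22·71348837488 + 1426313669 = 1571100738405, q_8 = 22·2740793779 + 54790404 = 60352253542 → 1571100738405/60352253542
APPEND 22: p_9 = 22·1571100738405 + 71348837488 = 34635565082398, q_9 = 22·60352253542 + 2740793779 = 1330490371703 → 34635565082398/1330490371703
APPEND 45: p_10 = 45·34635565082398 + 1571100738405 = 1560171529446315, q_10 = 45·1330490371703 + 60352253542 = 59932418980177 → 1560171529446315/59932418980177
APPEND 2: p_11 = 2·1560171529446315 + 34635565082398 = 3154978623975028, q_11 = 2·59932418980177 + 1330490371703 = 121195328332057 → 3154978623975028/121195328332057
APPEND 49: p_12 = 49·3154978623975028 + 1560171529446315 = 156154124104222687, q_12 = 49·121195328332057 + 59932418980177 = 5998503507250970 → 156154124104222687/5998503507250970
APPEND 42: p_13 = 42·156154124104222687 + 3154978623975028 = 6561628191001327882, q_13 = 42·5998503507250970 + 121195328332057 = 252058342632872797 → 6561628191001327882/252058342632872797
APPEND 39: p_14 = 39·6561628191001327882 + 156154124104222687 = 256059653573156010085, q_14 = 39·252058342632872797 + 5998503507250970 = 9836273866189290053 → 256059653573156010085/9836273866189290053
APPEND 9: p_15 = 9·256059653573156010085 + 6561628191001327882 = 2311098510349405418647, q_15 = 9·9836273866189290053 + 252058342632872797 = 88778523138336483274 → 2311098510349405418647/88778523138336483274
APPEND 32: p_16 = 32·2311098510349405418647 + 256059653573156010085 = 74211211984754129406789, q_16 = 32·88778523138336483274 + 9836273866189290053 = 2850749014292956754821 → 74211211984754129406789/2850749014292956754821
APPEND 17: p_17 = 17·74211211984754129406789 + 2311098510349405418647 = 1263901702251169605334060, q_17 = 17·2850749014292956754821 + 88778523138336483274 = 48551511766118601315231 → 1263901702251169605334060/48551511766118601315231
APPEND 6: p_18 = 6·1263901702251169605334060 + 74211211984754129406789 = 7657621425491771761411149, q_18 = 6·48551511766118601315231 + 2850749014292956754821 = 294159819611004564646207 → 7657621425491771761411149/294159819611004564646207
APPEND 34: p_19 = 34·7657621425491771761411149 + 1263901702251169605334060 = 261623030168971409493313126, q_19 = 34·294159819611004564646207 + 48551511766118601315231 = 10049985378540273799286269 → 261623030168971409493313126/10049985378540273799286269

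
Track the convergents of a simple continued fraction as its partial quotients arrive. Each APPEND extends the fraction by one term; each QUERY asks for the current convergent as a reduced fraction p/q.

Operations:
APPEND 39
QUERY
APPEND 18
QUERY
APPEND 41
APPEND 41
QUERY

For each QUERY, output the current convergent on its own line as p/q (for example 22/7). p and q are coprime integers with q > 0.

APPEND 39: p_0 = 39·1 + 0 = 39, q_0 = 39·0 + 1 = 1 → 39/1
APPEND 18: p_1 = 18·39 + 1 = 703, q_1 = 18·1 + 0 = 18 → 703/18
APPEND 41: p_2 = 41·703 + 39 = 28862, q_2 = 41·18 + 1 = 739 → 28862/739
APPEND 41: p_3 = 41·28862 + 703 = 1184045, q_3 = 41·739 + 18 = 30317 → 1184045/30317

39/1
703/18
1184045/30317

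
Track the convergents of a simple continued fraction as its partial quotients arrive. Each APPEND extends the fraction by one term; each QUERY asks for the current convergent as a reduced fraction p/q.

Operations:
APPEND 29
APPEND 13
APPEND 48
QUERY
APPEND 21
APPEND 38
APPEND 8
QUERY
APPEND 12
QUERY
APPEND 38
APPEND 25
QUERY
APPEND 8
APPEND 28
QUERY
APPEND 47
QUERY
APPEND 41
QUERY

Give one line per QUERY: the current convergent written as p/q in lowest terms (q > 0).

18173/625
116658739/4012090
1414439459/48644949
1348048393984/46361648749
304819118675468/10483241532781
14337336830257049/493085097750851
588135629159214477/20226972249317672

APPEND 29: p_0 = 29·1 + 0 = 29, q_0 = 29·0 + 1 = 1 → 29/1
APPEND 13: p_1 = 13·29 + 1 = 378, q_1 = 13·1 + 0 = 13 → 378/13
APPEND 48: p_2 = 48·378 + 29 = 18173, q_2 = 48·13 + 1 = 625 → 18173/625
APPEND 21: p_3 = 21·18173 + 378 = 382011, q_3 = 21·625 + 13 = 13138 → 382011/13138
APPEND 38: p_4 = 38·382011 + 18173 = 14534591, q_4 = 38·13138 + 625 = 499869 → 14534591/499869
APPEND 8: p_5 = 8·14534591 + 382011 = 116658739, q_5 = 8·499869 + 13138 = 4012090 → 116658739/4012090
APPEND 12: p_6 = 12·116658739 + 14534591 = 1414439459, q_6 = 12·4012090 + 499869 = 48644949 → 1414439459/48644949
APPEND 38: p_7 = 38·1414439459 + 116658739 = 53865358181, q_7 = 38·48644949 + 4012090 = 1852520152 → 53865358181/1852520152
APPEND 25: p_8 = 25·53865358181 + 1414439459 = 1348048393984, q_8 = 25·1852520152 + 48644949 = 46361648749 → 1348048393984/46361648749
APPEND 8: p_9 = 8·1348048393984 + 53865358181 = 10838252510053, q_9 = 8·46361648749 + 1852520152 = 372745710144 → 10838252510053/372745710144
APPEND 28: p_10 = 28·10838252510053 + 1348048393984 = 304819118675468, q_10 = 28·372745710144 + 46361648749 = 10483241532781 → 304819118675468/10483241532781
APPEND 47: p_11 = 47·304819118675468 + 10838252510053 = 14337336830257049, q_11 = 47·10483241532781 + 372745710144 = 493085097750851 → 14337336830257049/493085097750851
APPEND 41: p_12 = 41·14337336830257049 + 304819118675468 = 588135629159214477, q_12 = 41·493085097750851 + 10483241532781 = 20226972249317672 → 588135629159214477/20226972249317672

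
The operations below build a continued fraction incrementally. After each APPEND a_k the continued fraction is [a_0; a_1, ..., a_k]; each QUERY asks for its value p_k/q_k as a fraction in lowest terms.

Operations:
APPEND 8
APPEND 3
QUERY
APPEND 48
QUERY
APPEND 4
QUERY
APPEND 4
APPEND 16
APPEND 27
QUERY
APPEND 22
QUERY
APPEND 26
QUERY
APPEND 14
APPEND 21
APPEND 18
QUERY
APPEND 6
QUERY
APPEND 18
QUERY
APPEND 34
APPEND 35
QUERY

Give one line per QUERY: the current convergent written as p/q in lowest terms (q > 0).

25/3
1208/145
4857/583
9066527/1088282
199798627/23982419
5203830829/624631176
27780919013229/3334625717825
168224839945096/20192524134669
3055828038024957/366800060141867
3645379062685802147/437565609973677012

APPEND 8: p_0 = 8·1 + 0 = 8, q_0 = 8·0 + 1 = 1 → 8/1
APPEND 3: p_1 = 3·8 + 1 = 25, q_1 = 3·1 + 0 = 3 → 25/3
APPEND 48: p_2 = 48·25 + 8 = 1208, q_2 = 48·3 + 1 = 145 → 1208/145
APPEND 4: p_3 = 4·1208 + 25 = 4857, q_3 = 4·145 + 3 = 583 → 4857/583
APPEND 4: p_4 = 4·4857 + 1208 = 20636, q_4 = 4·583 + 145 = 2477 → 20636/2477
APPEND 16: p_5 = 16·20636 + 4857 = 335033, q_5 = 16·2477 + 583 = 40215 → 335033/40215
APPEND 27: p_6 = 27·335033 + 20636 = 9066527, q_6 = 27·40215 + 2477 = 1088282 → 9066527/1088282
APPEND 22: p_7 = 22·9066527 + 335033 = 199798627, q_7 = 22·1088282 + 40215 = 23982419 → 199798627/23982419
APPEND 26: p_8 = 26·199798627 + 9066527 = 5203830829, q_8 = 26·23982419 + 1088282 = 624631176 → 5203830829/624631176
APPEND 14: p_9 = 14·5203830829 + 199798627 = 73053430233, q_9 = 14·624631176 + 23982419 = 8768818883 → 73053430233/8768818883
APPEND 21: p_10 = 21·73053430233 + 5203830829 = 1539325865722, q_10 = 21·8768818883 + 624631176 = 184769827719 → 1539325865722/184769827719
APPEND 18: p_11 = 18·1539325865722 + 73053430233 = 27780919013229, q_11 = 18·184769827719 + 8768818883 = 3334625717825 → 27780919013229/3334625717825
APPEND 6: p_12 = 6·27780919013229 + 1539325865722 = 168224839945096, q_12 = 6·3334625717825 + 184769827719 = 20192524134669 → 168224839945096/20192524134669
APPEND 18: p_13 = 18·168224839945096 + 27780919013229 = 3055828038024957, q_13 = 18·20192524134669 + 3334625717825 = 366800060141867 → 3055828038024957/366800060141867
APPEND 34: p_14 = 34·3055828038024957 + 168224839945096 = 104066378132793634, q_14 = 34·366800060141867 + 20192524134669 = 12491394568958147 → 104066378132793634/12491394568958147
APPEND 35: p_15 = 35·104066378132793634 + 3055828038024957 = 3645379062685802147, q_15 = 35·12491394568958147 + 366800060141867 = 437565609973677012 → 3645379062685802147/437565609973677012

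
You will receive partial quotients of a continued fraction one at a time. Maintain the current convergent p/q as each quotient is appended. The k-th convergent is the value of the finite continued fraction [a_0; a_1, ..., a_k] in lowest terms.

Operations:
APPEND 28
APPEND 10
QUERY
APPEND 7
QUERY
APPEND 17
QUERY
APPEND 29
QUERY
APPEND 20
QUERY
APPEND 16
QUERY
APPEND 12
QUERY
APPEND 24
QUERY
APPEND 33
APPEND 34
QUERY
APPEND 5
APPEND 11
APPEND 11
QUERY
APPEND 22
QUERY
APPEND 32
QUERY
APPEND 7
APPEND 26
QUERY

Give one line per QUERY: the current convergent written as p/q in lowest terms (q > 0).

281/10
1995/71
34196/1217
993679/35364
19907776/708497
319518095/11371316
3854124916/137164289
92818516079/3303314252
104366233803861/3714285490822
65185588741171487/2319887167022272
1439961196915499683/51246718273856671
46143943890037161343/1642214871930435744
8481780722996603517527/301857736238390014598

APPEND 28: p_0 = 28·1 + 0 = 28, q_0 = 28·0 + 1 = 1 → 28/1
APPEND 10: p_1 = 10·28 + 1 = 281, q_1 = 10·1 + 0 = 10 → 281/10
APPEND 7: p_2 = 7·281 + 28 = 1995, q_2 = 7·10 + 1 = 71 → 1995/71
APPEND 17: p_3 = 17·1995 + 281 = 34196, q_3 = 17·71 + 10 = 1217 → 34196/1217
APPEND 29: p_4 = 29·34196 + 1995 = 993679, q_4 = 29·1217 + 71 = 35364 → 993679/35364
APPEND 20: p_5 = 20·993679 + 34196 = 19907776, q_5 = 20·35364 + 1217 = 708497 → 19907776/708497
APPEND 16: p_6 = 16·19907776 + 993679 = 319518095, q_6 = 16·708497 + 35364 = 11371316 → 319518095/11371316
APPEND 12: p_7 = 12·319518095 + 19907776 = 3854124916, q_7 = 12·11371316 + 708497 = 137164289 → 3854124916/137164289
APPEND 24: p_8 = 24·3854124916 + 319518095 = 92818516079, q_8 = 24·137164289 + 11371316 = 3303314252 → 92818516079/3303314252
APPEND 33: p_9 = 33·92818516079 + 3854124916 = 3066865155523, q_9 = 33·3303314252 + 137164289 = 109146534605 → 3066865155523/109146534605
APPEND 34: p_10 = 34·3066865155523 + 92818516079 = 104366233803861, q_10 = 34·109146534605 + 3303314252 = 3714285490822 → 104366233803861/3714285490822
APPEND 5: p_11 = 5·104366233803861 + 3066865155523 = 524898034174828, q_11 = 5·3714285490822 + 109146534605 = 18680573988715 → 524898034174828/18680573988715
APPEND 11: p_12 = 11·524898034174828 + 104366233803861 = 5878244609726969, q_12 = 11·18680573988715 + 3714285490822 = 209200599366687 → 5878244609726969/209200599366687
APPEND 11: p_13 = 11·5878244609726969 + 524898034174828 = 65185588741171487, q_13 = 11·209200599366687 + 18680573988715 = 2319887167022272 → 65185588741171487/2319887167022272
APPEND 22: p_14 = 22·65185588741171487 + 5878244609726969 = 1439961196915499683, q_14 = 22·2319887167022272 + 209200599366687 = 51246718273856671 → 1439961196915499683/51246718273856671
APPEND 32: p_15 = 32·1439961196915499683 + 65185588741171487 = 46143943890037161343, q_15 = 32·51246718273856671 + 2319887167022272 = 1642214871930435744 → 46143943890037161343/1642214871930435744
APPEND 7: p_16 = 7·46143943890037161343 + 1439961196915499683 = 324447568427175629084, q_16 = 7·1642214871930435744 + 51246718273856671 = 11546750821786906879 → 324447568427175629084/11546750821786906879
APPEND 26: p_17 = 26·324447568427175629084 + 46143943890037161343 = 8481780722996603517527, q_17 = 26·11546750821786906879 + 1642214871930435744 = 301857736238390014598 → 8481780722996603517527/301857736238390014598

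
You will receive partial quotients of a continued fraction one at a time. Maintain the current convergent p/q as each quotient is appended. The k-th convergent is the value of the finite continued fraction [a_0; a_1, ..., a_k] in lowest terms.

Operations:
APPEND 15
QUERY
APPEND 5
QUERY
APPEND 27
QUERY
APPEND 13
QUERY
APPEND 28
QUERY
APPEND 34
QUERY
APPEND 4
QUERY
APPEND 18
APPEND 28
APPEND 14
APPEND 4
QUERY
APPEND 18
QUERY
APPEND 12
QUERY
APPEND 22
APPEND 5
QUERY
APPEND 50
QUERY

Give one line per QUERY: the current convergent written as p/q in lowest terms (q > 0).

15/1
76/5
2067/136
26947/1773
756583/49780
25750769/1694293
103759659/6826952
3035393710163/199716222664
55382655298143/3643947300877
667627257287879/43927083833188
74383538835445284/4894126041988253
3733920124087895681/245676341891043663

APPEND 15: p_0 = 15·1 + 0 = 15, q_0 = 15·0 + 1 = 1 → 15/1
APPEND 5: p_1 = 5·15 + 1 = 76, q_1 = 5·1 + 0 = 5 → 76/5
APPEND 27: p_2 = 27·76 + 15 = 2067, q_2 = 27·5 + 1 = 136 → 2067/136
APPEND 13: p_3 = 13·2067 + 76 = 26947, q_3 = 13·136 + 5 = 1773 → 26947/1773
APPEND 28: p_4 = 28·26947 + 2067 = 756583, q_4 = 28·1773 + 136 = 49780 → 756583/49780
APPEND 34: p_5 = 34·756583 + 26947 = 25750769, q_5 = 34·49780 + 1773 = 1694293 → 25750769/1694293
APPEND 4: p_6 = 4·25750769 + 756583 = 103759659, q_6 = 4·1694293 + 49780 = 6826952 → 103759659/6826952
APPEND 18: p_7 = 18·103759659 + 25750769 = 1893424631, q_7 = 18·6826952 + 1694293 = 124579429 → 1893424631/124579429
APPEND 28: p_8 = 28·1893424631 + 103759659 = 53119649327, q_8 = 28·124579429 + 6826952 = 3495050964 → 53119649327/3495050964
APPEND 14: p_9 = 14·53119649327 + 1893424631 = 745568515209, q_9 = 14·3495050964 + 124579429 = 49055292925 → 745568515209/49055292925
APPEND 4: p_10 = 4·745568515209 + 53119649327 = 3035393710163, q_10 = 4·49055292925 + 3495050964 = 199716222664 → 3035393710163/199716222664
APPEND 18: p_11 = 18·3035393710163 + 745568515209 = 55382655298143, q_11 = 18·199716222664 + 49055292925 = 3643947300877 → 55382655298143/3643947300877
APPEND 12: p_12 = 12·55382655298143 + 3035393710163 = 667627257287879, q_12 = 12·3643947300877 + 199716222664 = 43927083833188 → 667627257287879/43927083833188
APPEND 22: p_13 = 22·667627257287879 + 55382655298143 = 14743182315631481, q_13 = 22·43927083833188 + 3643947300877 = 970039791631013 → 14743182315631481/970039791631013
APPEND 5: p_14 = 5·14743182315631481 + 667627257287879 = 74383538835445284, q_14 = 5·970039791631013 + 43927083833188 = 4894126041988253 → 74383538835445284/4894126041988253
APPEND 50: p_15 = 50·74383538835445284 + 14743182315631481 = 3733920124087895681, q_15 = 50·4894126041988253 + 970039791631013 = 245676341891043663 → 3733920124087895681/245676341891043663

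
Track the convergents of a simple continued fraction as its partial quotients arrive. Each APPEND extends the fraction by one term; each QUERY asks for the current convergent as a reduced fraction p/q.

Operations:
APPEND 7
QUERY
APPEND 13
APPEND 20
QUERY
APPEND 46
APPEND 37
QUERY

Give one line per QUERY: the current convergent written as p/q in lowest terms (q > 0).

7/1
1847/261
3148845/444964

APPEND 7: p_0 = 7·1 + 0 = 7, q_0 = 7·0 + 1 = 1 → 7/1
APPEND 13: p_1 = 13·7 + 1 = 92, q_1 = 13·1 + 0 = 13 → 92/13
APPEND 20: p_2 = 20·92 + 7 = 1847, q_2 = 20·13 + 1 = 261 → 1847/261
APPEND 46: p_3 = 46·1847 + 92 = 85054, q_3 = 46·261 + 13 = 12019 → 85054/12019
APPEND 37: p_4 = 37·85054 + 1847 = 3148845, q_4 = 37·12019 + 261 = 444964 → 3148845/444964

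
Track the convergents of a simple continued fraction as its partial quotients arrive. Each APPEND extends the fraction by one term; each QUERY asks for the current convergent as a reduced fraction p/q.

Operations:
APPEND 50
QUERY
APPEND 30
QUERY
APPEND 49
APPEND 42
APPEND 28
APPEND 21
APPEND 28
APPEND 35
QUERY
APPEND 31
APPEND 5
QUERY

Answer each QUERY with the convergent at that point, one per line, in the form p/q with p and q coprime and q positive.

50/1
1501/30
1791515798915/35806461224
279732135013195/5590917954239

APPEND 50: p_0 = 50·1 + 0 = 50, q_0 = 50·0 + 1 = 1 → 50/1
APPEND 30: p_1 = 30·50 + 1 = 1501, q_1 = 30·1 + 0 = 30 → 1501/30
APPEND 49: p_2 = 49·1501 + 50 = 73599, q_2 = 49·30 + 1 = 1471 → 73599/1471
APPEND 42: p_3 = 42·73599 + 1501 = 3092659, q_3 = 42·1471 + 30 = 61812 → 3092659/61812
APPEND 28: p_4 = 28·3092659 + 73599 = 86668051, q_4 = 28·61812 + 1471 = 1732207 → 86668051/1732207
APPEND 21: p_5 = 21·86668051 + 3092659 = 1823121730, q_5 = 21·1732207 + 61812 = 36438159 → 1823121730/36438159
APPEND 28: p_6 = 28·1823121730 + 86668051 = 51134076491, q_6 = 28·36438159 + 1732207 = 1022000659 → 51134076491/1022000659
APPEND 35: p_7 = 35·51134076491 + 1823121730 = 1791515798915, q_7 = 35·1022000659 + 36438159 = 35806461224 → 1791515798915/35806461224
APPEND 31: p_8 = 31·1791515798915 + 51134076491 = 55588123842856, q_8 = 31·35806461224 + 1022000659 = 1111022298603 → 55588123842856/1111022298603
APPEND 5: p_9 = 5·55588123842856 + 1791515798915 = 279732135013195, q_9 = 5·1111022298603 + 35806461224 = 5590917954239 → 279732135013195/5590917954239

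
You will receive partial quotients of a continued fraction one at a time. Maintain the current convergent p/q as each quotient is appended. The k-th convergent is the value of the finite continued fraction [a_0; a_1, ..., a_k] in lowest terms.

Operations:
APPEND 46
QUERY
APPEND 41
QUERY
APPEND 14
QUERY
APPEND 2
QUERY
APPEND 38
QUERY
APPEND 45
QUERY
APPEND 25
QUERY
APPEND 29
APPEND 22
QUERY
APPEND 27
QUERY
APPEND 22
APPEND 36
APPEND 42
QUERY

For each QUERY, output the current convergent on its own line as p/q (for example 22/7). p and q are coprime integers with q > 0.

APPEND 46: p_0 = 46·1 + 0 = 46, q_0 = 46·0 + 1 = 1 → 46/1
APPEND 41: p_1 = 41·46 + 1 = 1887, q_1 = 41·1 + 0 = 41 → 1887/41
APPEND 14: p_2 = 14·1887 + 46 = 26464, q_2 = 14·41 + 1 = 575 → 26464/575
APPEND 2: p_3 = 2·26464 + 1887 = 54815, q_3 = 2·575 + 41 = 1191 → 54815/1191
APPEND 38: p_4 = 38·54815 + 26464 = 2109434, q_4 = 38·1191 + 575 = 45833 → 2109434/45833
APPEND 45: p_5 = 45·2109434 + 54815 = 94979345, q_5 = 45·45833 + 1191 = 2063676 → 94979345/2063676
APPEND 25: p_6 = 25·94979345 + 2109434 = 2376593059, q_6 = 25·2063676 + 45833 = 51637733 → 2376593059/51637733
APPEND 29: p_7 = 29·2376593059 + 94979345 = 69016178056, q_7 = 29·51637733 + 2063676 = 1499557933 → 69016178056/1499557933
APPEND 22: p_8 = 22·69016178056 + 2376593059 = 1520732510291, q_8 = 22·1499557933 + 51637733 = 33041912259 → 1520732510291/33041912259
APPEND 27: p_9 = 27·1520732510291 + 69016178056 = 41128793955913, q_9 = 27·33041912259 + 1499557933 = 893631188926 → 41128793955913/893631188926
APPEND 22: p_10 = 22·41128793955913 + 1520732510291 = 906354199540377, q_10 = 22·893631188926 + 33041912259 = 19692928068631 → 906354199540377/19692928068631
APPEND 36: p_11 = 36·906354199540377 + 41128793955913 = 32669879977409485, q_11 = 36·19692928068631 + 893631188926 = 709839041659642 → 32669879977409485/709839041659642
APPEND 42: p_12 = 42·32669879977409485 + 906354199540377 = 1373041313250738747, q_12 = 42·709839041659642 + 19692928068631 = 29832932677773595 → 1373041313250738747/29832932677773595

46/1
1887/41
26464/575
54815/1191
2109434/45833
94979345/2063676
2376593059/51637733
1520732510291/33041912259
41128793955913/893631188926
1373041313250738747/29832932677773595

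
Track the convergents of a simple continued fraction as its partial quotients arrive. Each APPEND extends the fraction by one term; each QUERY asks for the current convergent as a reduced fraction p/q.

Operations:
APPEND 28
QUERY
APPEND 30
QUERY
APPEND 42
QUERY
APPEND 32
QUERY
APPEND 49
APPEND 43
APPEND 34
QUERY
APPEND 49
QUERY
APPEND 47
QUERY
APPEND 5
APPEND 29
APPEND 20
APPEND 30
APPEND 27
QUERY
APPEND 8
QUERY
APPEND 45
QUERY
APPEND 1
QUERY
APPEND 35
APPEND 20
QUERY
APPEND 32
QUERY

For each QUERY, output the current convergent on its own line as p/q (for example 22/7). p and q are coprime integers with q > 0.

28/1
841/30
35350/1261
1132041/40382
81242829611/2898082265
3983286513417/142091210464
187295708960210/6681184974073
446916525756290779728/15942340554006950477
3591864293884330603387/128128454636980215200
162080809750551167932143/5781722799218116634477
165672674044435498535530/5909851253855096849677
119378160700160307832049390/4258440184936785224313117
3826061766806435644242256173/136482712434661273684392916

APPEND 28: p_0 = 28·1 + 0 = 28, q_0 = 28·0 + 1 = 1 → 28/1
APPEND 30: p_1 = 30·28 + 1 = 841, q_1 = 30·1 + 0 = 30 → 841/30
APPEND 42: p_2 = 42·841 + 28 = 35350, q_2 = 42·30 + 1 = 1261 → 35350/1261
APPEND 32: p_3 = 32·35350 + 841 = 1132041, q_3 = 32·1261 + 30 = 40382 → 1132041/40382
APPEND 49: p_4 = 49·1132041 + 35350 = 55505359, q_4 = 49·40382 + 1261 = 1979979 → 55505359/1979979
APPEND 43: p_5 = 43·55505359 + 1132041 = 2387862478, q_5 = 43·1979979 + 40382 = 85179479 → 2387862478/85179479
APPEND 34: p_6 = 34·2387862478 + 55505359 = 81242829611, q_6 = 34·85179479 + 1979979 = 2898082265 → 81242829611/2898082265
APPEND 49: p_7 = 49·81242829611 + 2387862478 = 3983286513417, q_7 = 49·2898082265 + 85179479 = 142091210464 → 3983286513417/142091210464
APPEND 47: p_8 = 47·3983286513417 + 81242829611 = 187295708960210, q_8 = 47·142091210464 + 2898082265 = 6681184974073 → 187295708960210/6681184974073
APPEND 5: p_9 = 5·187295708960210 + 3983286513417 = 940461831314467, q_9 = 5·6681184974073 + 142091210464 = 33548016080829 → 940461831314467/33548016080829
APPEND 29: p_10 = 29·940461831314467 + 187295708960210 = 27460688817079753, q_10 = 29·33548016080829 + 6681184974073 = 979573651318114 → 27460688817079753/979573651318114
APPEND 20: p_11 = 20·27460688817079753 + 940461831314467 = 550154238172909527, q_11 = 20·979573651318114 + 33548016080829 = 19625021042443109 → 550154238172909527/19625021042443109
APPEND 30: p_12 = 30·550154238172909527 + 27460688817079753 = 16532087834004365563, q_12 = 30·19625021042443109 + 979573651318114 = 589730204924611384 → 16532087834004365563/589730204924611384
APPEND 27: p_13 = 27·16532087834004365563 + 550154238172909527 = 446916525756290779728, q_13 = 27·589730204924611384 + 19625021042443109 = 15942340554006950477 → 446916525756290779728/15942340554006950477
APPEND 8: p_14 = 8·446916525756290779728 + 16532087834004365563 = 3591864293884330603387, q_14 = 8·15942340554006950477 + 589730204924611384 = 128128454636980215200 → 3591864293884330603387/128128454636980215200
APPEND 45: p_15 = 45·3591864293884330603387 + 446916525756290779728 = 162080809750551167932143, q_15 = 45·128128454636980215200 + 15942340554006950477 = 5781722799218116634477 → 162080809750551167932143/5781722799218116634477
APPEND 1: p_16 = 1·162080809750551167932143 + 3591864293884330603387 = 165672674044435498535530, q_16 = 1·5781722799218116634477 + 128128454636980215200 = 5909851253855096849677 → 165672674044435498535530/5909851253855096849677
APPEND 35: p_17 = 35·165672674044435498535530 + 162080809750551167932143 = 5960624401305793616675693, q_17 = 35·5909851253855096849677 + 5781722799218116634477 = 212626516684146506373172 → 5960624401305793616675693/212626516684146506373172
APPEND 20: p_18 = 20·5960624401305793616675693 + 165672674044435498535530 = 119378160700160307832049390, q_18 = 20·212626516684146506373172 + 5909851253855096849677 = 4258440184936785224313117 → 119378160700160307832049390/4258440184936785224313117
APPEND 32: p_19 = 32·119378160700160307832049390 + 5960624401305793616675693 = 3826061766806435644242256173, q_19 = 32·4258440184936785224313117 + 212626516684146506373172 = 136482712434661273684392916 → 3826061766806435644242256173/136482712434661273684392916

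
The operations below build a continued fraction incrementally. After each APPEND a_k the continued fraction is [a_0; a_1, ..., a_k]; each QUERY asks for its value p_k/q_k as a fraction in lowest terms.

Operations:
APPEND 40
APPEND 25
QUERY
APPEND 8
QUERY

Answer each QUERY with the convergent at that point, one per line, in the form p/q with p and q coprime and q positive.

APPEND 40: p_0 = 40·1 + 0 = 40, q_0 = 40·0 + 1 = 1 → 40/1
APPEND 25: p_1 = 25·40 + 1 = 1001, q_1 = 25·1 + 0 = 25 → 1001/25
APPEND 8: p_2 = 8·1001 + 40 = 8048, q_2 = 8·25 + 1 = 201 → 8048/201

1001/25
8048/201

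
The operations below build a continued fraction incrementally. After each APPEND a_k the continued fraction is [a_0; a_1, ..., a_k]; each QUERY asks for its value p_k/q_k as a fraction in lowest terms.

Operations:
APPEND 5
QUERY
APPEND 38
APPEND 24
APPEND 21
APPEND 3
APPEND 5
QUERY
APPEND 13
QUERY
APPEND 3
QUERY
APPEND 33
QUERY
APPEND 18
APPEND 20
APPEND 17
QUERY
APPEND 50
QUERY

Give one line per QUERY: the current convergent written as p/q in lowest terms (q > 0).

5/1
1567905/311941
20677034/4113779
63599007/12653278
2119444265/421671953
13066866712462/2599705638513
654109726982905/130137758566243

APPEND 5: p_0 = 5·1 + 0 = 5, q_0 = 5·0 + 1 = 1 → 5/1
APPEND 38: p_1 = 38·5 + 1 = 191, q_1 = 38·1 + 0 = 38 → 191/38
APPEND 24: p_2 = 24·191 + 5 = 4589, q_2 = 24·38 + 1 = 913 → 4589/913
APPEND 21: p_3 = 21·4589 + 191 = 96560, q_3 = 21·913 + 38 = 19211 → 96560/19211
APPEND 3: p_4 = 3·96560 + 4589 = 294269, q_4 = 3·19211 + 913 = 58546 → 294269/58546
APPEND 5: p_5 = 5·294269 + 96560 = 1567905, q_5 = 5·58546 + 19211 = 311941 → 1567905/311941
APPEND 13: p_6 = 13·1567905 + 294269 = 20677034, q_6 = 13·311941 + 58546 = 4113779 → 20677034/4113779
APPEND 3: p_7 = 3·20677034 + 1567905 = 63599007, q_7 = 3·4113779 + 311941 = 12653278 → 63599007/12653278
APPEND 33: p_8 = 33·63599007 + 20677034 = 2119444265, q_8 = 33·12653278 + 4113779 = 421671953 → 2119444265/421671953
APPEND 18: p_9 = 18·2119444265 + 63599007 = 38213595777, q_9 = 18·421671953 + 12653278 = 7602748432 → 38213595777/7602748432
APPEND 20: p_10 = 20·38213595777 + 2119444265 = 766391359805, q_10 = 20·7602748432 + 421671953 = 152476640593 → 766391359805/152476640593
APPEND 17: p_11 = 17·766391359805 + 38213595777 = 13066866712462, q_11 = 17·152476640593 + 7602748432 = 2599705638513 → 13066866712462/2599705638513
APPEND 50: p_12 = 50·13066866712462 + 766391359805 = 654109726982905, q_12 = 50·2599705638513 + 152476640593 = 130137758566243 → 654109726982905/130137758566243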